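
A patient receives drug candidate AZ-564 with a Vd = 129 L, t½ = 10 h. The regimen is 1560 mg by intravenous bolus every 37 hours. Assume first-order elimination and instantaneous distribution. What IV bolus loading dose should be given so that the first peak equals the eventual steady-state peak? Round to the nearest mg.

f = (1/2)^(37/10) ≈ 0.076947; accumulation ratio R = 1/(1−f) ≈ 1.08336.
Loading dose to hit Cmax,ss on first dose: D_load = D_maint·R ≈ 1560 × 1.08336 ≈ 1690.04 mg.

1690 mg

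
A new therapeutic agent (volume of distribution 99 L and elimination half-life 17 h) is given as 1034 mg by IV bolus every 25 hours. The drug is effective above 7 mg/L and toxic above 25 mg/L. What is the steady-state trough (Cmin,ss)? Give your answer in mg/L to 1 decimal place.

5.9 mg/L

Over one 25-h interval, 25/17 ≈ 1.4706 half-lives elapse, leaving f ≈ 0.3608 of each dose.
Each bolus raises the concentration by D/Vd = 1034/99 ≈ 10.444 mg/L.
Steady-state trough Cmin,ss = C₀·f/(1−f) ≈ 10.444 × 0.3608/0.6392 ≈ 5.895 mg/L.
Trough 5.9 mg/L vs MEC 7 mg/L: subtherapeutic.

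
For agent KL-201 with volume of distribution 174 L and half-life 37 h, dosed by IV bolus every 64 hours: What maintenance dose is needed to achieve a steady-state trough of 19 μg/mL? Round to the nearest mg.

7659 mg

τ/t½ = 64/37 ≈ 1.7297, so f = (1/2)^(64/37) ≈ 0.301508.
Cmin,ss = (D/Vd)·f/(1−f), so D = Cmin,ss·Vd·(1−f)/f.
D = 19 × 174 × (1−f)/f ≈ 19 × 174 × 2.31666 ≈ 7658.88 mg.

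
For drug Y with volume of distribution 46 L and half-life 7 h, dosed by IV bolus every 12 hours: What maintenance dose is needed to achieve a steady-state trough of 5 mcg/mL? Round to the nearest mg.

τ/t½ = 12/7 ≈ 1.7143, so f = (1/2)^(12/7) ≈ 0.304753.
Cmin,ss = (D/Vd)·f/(1−f), so D = Cmin,ss·Vd·(1−f)/f.
D = 5 × 46 × (1−f)/f ≈ 5 × 46 × 2.28135 ≈ 524.71 mg.

525 mg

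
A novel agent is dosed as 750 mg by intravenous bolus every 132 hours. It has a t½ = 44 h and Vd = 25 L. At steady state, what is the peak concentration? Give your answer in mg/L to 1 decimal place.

34.3 mg/L

The dosing interval is 3 half-lives, so f = 2^(−3) = 0.125.
Accumulation ratio R = 1/(1 − f) = 1/0.875 = 8/7.
Single-dose peak C₀ = D/Vd = 750/25 = 30 mg/L.
Steady-state peak Cmax,ss = C₀·R = 30 × 8/7 ≈ 34.286 mg/L.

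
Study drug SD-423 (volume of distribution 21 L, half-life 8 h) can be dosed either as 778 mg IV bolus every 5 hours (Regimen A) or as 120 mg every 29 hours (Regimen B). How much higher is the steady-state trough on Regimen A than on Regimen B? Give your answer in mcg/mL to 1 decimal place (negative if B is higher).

67.8 mcg/mL

Regimen A: f = (1/2)^(5/8) ≈ 0.6484; Cmin,ss = (778/21)·f/(1−f) ≈ 68.321 mcg/mL.
Regimen B: f = (1/2)^(29/8) ≈ 0.0811; Cmin,ss = (120/21)·f/(1−f) ≈ 0.504 mcg/mL.
Difference ≈ 68.321 − 0.504 ≈ 67.817 mcg/mL.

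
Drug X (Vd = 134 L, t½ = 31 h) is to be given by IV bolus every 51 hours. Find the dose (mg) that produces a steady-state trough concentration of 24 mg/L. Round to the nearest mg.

6843 mg

τ/t½ = 51/31 ≈ 1.6452, so f = (1/2)^(51/31) ≈ 0.319711.
Cmin,ss = (D/Vd)·f/(1−f), so D = Cmin,ss·Vd·(1−f)/f.
D = 24 × 134 × (1−f)/f ≈ 24 × 134 × 2.12782 ≈ 6843.07 mg.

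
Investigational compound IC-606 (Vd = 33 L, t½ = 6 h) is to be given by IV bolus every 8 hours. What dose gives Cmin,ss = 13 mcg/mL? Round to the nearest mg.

τ/t½ = 8/6 ≈ 1.3333, so f = (1/2)^(8/6) ≈ 0.396850.
Cmin,ss = (D/Vd)·f/(1−f), so D = Cmin,ss·Vd·(1−f)/f.
D = 13 × 33 × (1−f)/f ≈ 13 × 33 × 1.51984 ≈ 652.01 mg.

652 mg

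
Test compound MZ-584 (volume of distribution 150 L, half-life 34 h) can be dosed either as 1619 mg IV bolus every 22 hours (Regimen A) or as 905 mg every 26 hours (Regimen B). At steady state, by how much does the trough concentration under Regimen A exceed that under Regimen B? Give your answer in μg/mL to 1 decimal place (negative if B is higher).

10.4 μg/mL

Regimen A: f = (1/2)^(22/34) ≈ 0.6386; Cmin,ss = (1619/150)·f/(1−f) ≈ 19.072 μg/mL.
Regimen B: f = (1/2)^(26/34) ≈ 0.5886; Cmin,ss = (905/150)·f/(1−f) ≈ 8.632 μg/mL.
Difference ≈ 19.072 − 8.632 ≈ 10.440 μg/mL.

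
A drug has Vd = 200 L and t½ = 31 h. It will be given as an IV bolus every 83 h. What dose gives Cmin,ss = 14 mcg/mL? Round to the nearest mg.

15112 mg

τ/t½ = 83/31 ≈ 2.6774, so f = (1/2)^(83/31) ≈ 0.156321.
Cmin,ss = (D/Vd)·f/(1−f), so D = Cmin,ss·Vd·(1−f)/f.
D = 14 × 200 × (1−f)/f ≈ 14 × 200 × 5.39709 ≈ 15111.85 mg.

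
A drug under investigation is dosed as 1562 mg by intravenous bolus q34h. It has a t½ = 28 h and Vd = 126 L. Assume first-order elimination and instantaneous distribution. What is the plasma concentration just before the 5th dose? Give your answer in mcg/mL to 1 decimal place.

9.1 mcg/mL

f = (1/2)^(τ/t½) = (1/2)^(34/28) ≈ 0.4310.
C₀ = D/Vd = 1562/126 ≈ 12.397 mcg/mL.
Before the 5th dose, 4 doses have been given. Superposition: Cmin = C₀·(f + f² + … + f^4).
≈ 12.397 × (0.4310 + 0.1858 + 0.0801 + 0.0345) ≈ 12.397 × 0.7314 ≈ 9.067 mcg/mL.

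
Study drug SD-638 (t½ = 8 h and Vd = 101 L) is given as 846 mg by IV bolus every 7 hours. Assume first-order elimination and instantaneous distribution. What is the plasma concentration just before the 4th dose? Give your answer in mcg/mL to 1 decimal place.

f = (1/2)^(τ/t½) = (1/2)^(7/8) ≈ 0.5453.
C₀ = D/Vd = 846/101 ≈ 8.376 mcg/mL.
Before the 4th dose, 3 doses have been given. Superposition: Cmin = C₀·(f + f² + … + f^3).
≈ 8.376 × (0.5453 + 0.2974 + 0.1621) ≈ 8.376 × 1.0048 ≈ 8.416 mcg/mL.

8.4 mcg/mL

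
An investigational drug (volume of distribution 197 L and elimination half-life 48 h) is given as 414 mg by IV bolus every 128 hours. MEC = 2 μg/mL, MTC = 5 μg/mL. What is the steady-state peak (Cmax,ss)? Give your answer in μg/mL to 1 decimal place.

2.5 μg/mL

τ/t½ = 128/48 ≈ 2.6667, so fraction remaining f = (1/2)^(128/48) ≈ 0.1575.
Accumulation ratio R = 1/(1 − f) ≈ 1/0.8425 ≈ 1.1869.
Single-dose peak C₀ = D/Vd = 414/197 ≈ 2.102 μg/mL.
Steady-state peak Cmax,ss = C₀·R ≈ 2.102 × 1.1869 ≈ 2.495 μg/mL.
Peak 2.5 μg/mL vs MTC 5 μg/mL: below toxic threshold.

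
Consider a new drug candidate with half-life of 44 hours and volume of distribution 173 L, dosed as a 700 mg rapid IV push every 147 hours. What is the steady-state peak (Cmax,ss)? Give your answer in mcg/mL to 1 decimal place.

k = ln2/t½ = ln2/44 ≈ 0.015753 h⁻¹; fraction remaining f = e^(−kτ) = e^(−0.015753×147) ≈ 0.0987.
At steady state, accumulation factor R = 1/(1 − e^(−kτ)) ≈ 1.1095.
Single-dose peak C₀ = D/Vd = 700/173 ≈ 4.046 mcg/mL.
Cmax,ss = C₀/(1 − f) ≈ 4.046/0.9013 ≈ 4.489 mcg/mL.

4.5 mcg/mL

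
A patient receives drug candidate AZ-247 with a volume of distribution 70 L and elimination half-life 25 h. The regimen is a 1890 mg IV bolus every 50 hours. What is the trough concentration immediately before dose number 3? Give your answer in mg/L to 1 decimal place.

8.4 mg/L

f = (1/2)^(τ/t½) = (1/2)^(50/25) ≈ 0.2500.
C₀ = D/Vd = 1890/70 ≈ 27.000 mg/L.
Before the 3rd dose, 2 doses have been given. Superposition: Cmin = C₀·(f + f²).
≈ 27.000 × (0.2500 + 0.0625) ≈ 27.000 × 0.3125 ≈ 8.438 mg/L.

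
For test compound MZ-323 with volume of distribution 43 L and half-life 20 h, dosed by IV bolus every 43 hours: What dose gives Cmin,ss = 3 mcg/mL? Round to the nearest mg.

444 mg

τ/t½ = 43/20 ≈ 2.15, so f = (1/2)^(43/20) ≈ 0.225313.
Cmin,ss = (D/Vd)·f/(1−f), so D = Cmin,ss·Vd·(1−f)/f.
D = 3 × 43 × (1−f)/f ≈ 3 × 43 × 3.43827 ≈ 443.54 mg.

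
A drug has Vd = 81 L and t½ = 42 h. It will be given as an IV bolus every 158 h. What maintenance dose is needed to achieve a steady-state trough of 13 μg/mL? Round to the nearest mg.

13232 mg

τ/t½ = 158/42 ≈ 3.7619, so f = (1/2)^(158/42) ≈ 0.073715.
Cmin,ss = (D/Vd)·f/(1−f), so D = Cmin,ss·Vd·(1−f)/f.
D = 13 × 81 × (1−f)/f ≈ 13 × 81 × 12.56576 ≈ 13231.75 mg.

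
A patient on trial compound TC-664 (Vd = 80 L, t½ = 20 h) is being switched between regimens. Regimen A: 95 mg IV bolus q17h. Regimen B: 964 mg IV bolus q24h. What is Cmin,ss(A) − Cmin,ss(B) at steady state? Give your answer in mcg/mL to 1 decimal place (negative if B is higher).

-7.8 mcg/mL

Regimen A: f = (1/2)^(17/20) ≈ 0.5548; Cmin,ss = (95/80)·f/(1−f) ≈ 1.480 mcg/mL.
Regimen B: f = (1/2)^(24/20) ≈ 0.4353; Cmin,ss = (964/80)·f/(1−f) ≈ 9.289 mcg/mL.
Difference ≈ 1.480 − 9.289 ≈ -7.809 mcg/mL.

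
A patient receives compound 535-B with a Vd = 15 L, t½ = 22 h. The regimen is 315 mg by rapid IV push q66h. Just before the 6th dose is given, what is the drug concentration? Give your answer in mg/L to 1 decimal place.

3.0 mg/L

f = (1/2)^(τ/t½) = (1/2)^(66/22) ≈ 0.1250.
C₀ = D/Vd = 315/15 ≈ 21.000 mg/L.
Before the 6th dose, 5 doses have been given. Superposition: Cmin = C₀·(f + f² + … + f^5).
≈ 21.000 × (0.1250 + 0.0156 + 0.0020 + 0.0002 + 0.0000) ≈ 21.000 × 0.1428 ≈ 2.999 mg/L.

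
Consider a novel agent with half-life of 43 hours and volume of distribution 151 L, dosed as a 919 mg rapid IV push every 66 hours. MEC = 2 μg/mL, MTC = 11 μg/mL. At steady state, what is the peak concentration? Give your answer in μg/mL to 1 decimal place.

τ/t½ = 66/43 ≈ 1.5349, so fraction remaining f = (1/2)^(66/43) ≈ 0.3451.
Accumulation ratio R = 1/(1 − f) ≈ 1/0.6549 ≈ 1.5270.
Single-dose peak C₀ = D/Vd = 919/151 ≈ 6.086 μg/mL.
Steady-state peak Cmax,ss = C₀·R ≈ 6.086 × 1.5270 ≈ 9.293 μg/mL.
Peak 9.3 μg/mL vs MTC 11 μg/mL: below toxic threshold.

9.3 μg/mL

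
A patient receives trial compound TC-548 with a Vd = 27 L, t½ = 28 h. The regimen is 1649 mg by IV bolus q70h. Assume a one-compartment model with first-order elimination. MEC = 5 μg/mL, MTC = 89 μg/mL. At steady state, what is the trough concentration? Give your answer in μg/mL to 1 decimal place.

τ/t½ = 70/28 ≈ 2.5, so fraction remaining f = (1/2)^(70/28) ≈ 0.1768.
At steady state, accumulation factor R = 1/(1 − e^(−kτ)) ≈ 1.2148.
Each bolus raises the concentration by D/Vd = 1649/27 ≈ 61.074 μg/mL.
Steady-state peak Cmax,ss = C₀·R ≈ 61.074 × 1.2148 ≈ 74.193 μg/mL.
Steady-state trough Cmin,ss = Cmax,ss·f ≈ 74.193 × 0.1768 ≈ 13.117 μg/mL.
Trough 13.1 μg/mL vs MEC 5 μg/mL: adequate.

13.1 μg/mL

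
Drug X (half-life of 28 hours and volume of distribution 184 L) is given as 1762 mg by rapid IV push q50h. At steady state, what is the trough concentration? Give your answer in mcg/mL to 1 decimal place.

Over one 50-h interval, 50/28 ≈ 1.7857 half-lives elapse, leaving f ≈ 0.2900 of each dose.
Each bolus raises the concentration by D/Vd = 1762/184 ≈ 9.576 mcg/mL.
Steady-state trough Cmin,ss = C₀·f/(1−f) ≈ 9.576 × 0.2900/0.7100 ≈ 3.911 mcg/mL.

3.9 mcg/mL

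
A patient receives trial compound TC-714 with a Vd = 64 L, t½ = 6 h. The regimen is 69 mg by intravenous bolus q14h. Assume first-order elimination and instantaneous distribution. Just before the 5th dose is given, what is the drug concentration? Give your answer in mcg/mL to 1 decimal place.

0.3 mcg/mL

f = (1/2)^(τ/t½) = (1/2)^(14/6) ≈ 0.1984.
C₀ = D/Vd = 69/64 ≈ 1.078 mcg/mL.
Before the 5th dose, 4 doses have been given. Superposition: Cmin = C₀·(f + f² + … + f^4).
≈ 1.078 × (0.1984 + 0.0394 + 0.0078 + 0.0015) ≈ 1.078 × 0.2471 ≈ 0.266 mcg/mL.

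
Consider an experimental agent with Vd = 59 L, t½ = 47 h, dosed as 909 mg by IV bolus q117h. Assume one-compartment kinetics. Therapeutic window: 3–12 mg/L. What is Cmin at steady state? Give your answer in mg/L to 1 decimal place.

k = ln2/t½ = ln2/47 ≈ 0.014748 h⁻¹; fraction remaining f = e^(−kτ) = e^(−0.014748×117) ≈ 0.1781.
Each bolus raises the concentration by D/Vd = 909/59 ≈ 15.407 mg/L.
Steady-state trough Cmin,ss = C₀·f/(1−f) ≈ 15.407 × 0.1781/0.8219 ≈ 3.339 mg/L.
Trough 3.3 mg/L vs MEC 3 mg/L: adequate.

3.3 mg/L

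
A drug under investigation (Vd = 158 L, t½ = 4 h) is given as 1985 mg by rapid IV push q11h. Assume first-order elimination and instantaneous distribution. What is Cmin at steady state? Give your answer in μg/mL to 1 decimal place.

2.2 μg/mL

Over one 11-h interval, 11/4 ≈ 2.75 half-lives elapse, leaving f ≈ 0.1487 of each dose.
Each bolus raises the concentration by D/Vd = 1985/158 ≈ 12.563 μg/mL.
Steady-state trough Cmin,ss = C₀·f/(1−f) ≈ 12.563 × 0.1487/0.8513 ≈ 2.194 μg/mL.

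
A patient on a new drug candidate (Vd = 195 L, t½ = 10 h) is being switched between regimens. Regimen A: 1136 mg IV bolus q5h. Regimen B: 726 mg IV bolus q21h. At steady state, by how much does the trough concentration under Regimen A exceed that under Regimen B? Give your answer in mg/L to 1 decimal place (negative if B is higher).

Regimen A: f = (1/2)^(5/10) ≈ 0.7071; Cmin,ss = (1136/195)·f/(1−f) ≈ 14.064 mg/L.
Regimen B: f = (1/2)^(21/10) ≈ 0.2333; Cmin,ss = (726/195)·f/(1−f) ≈ 1.133 mg/L.
Difference ≈ 14.064 − 1.133 ≈ 12.931 mg/L.

12.9 mg/L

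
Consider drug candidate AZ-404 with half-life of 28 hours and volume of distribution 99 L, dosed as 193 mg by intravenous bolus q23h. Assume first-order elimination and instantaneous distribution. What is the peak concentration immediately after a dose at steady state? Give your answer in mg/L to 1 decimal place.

τ/t½ = 23/28 ≈ 0.82143, so fraction remaining f = (1/2)^(23/28) ≈ 0.5659.
At steady state, accumulation factor R = 1/(1 − e^(−kτ)) ≈ 2.3036.
Single-dose peak C₀ = D/Vd = 193/99 ≈ 1.949 mg/L.
Steady-state peak Cmax,ss = C₀·R ≈ 1.949 × 2.3036 ≈ 4.490 mg/L.

4.5 mg/L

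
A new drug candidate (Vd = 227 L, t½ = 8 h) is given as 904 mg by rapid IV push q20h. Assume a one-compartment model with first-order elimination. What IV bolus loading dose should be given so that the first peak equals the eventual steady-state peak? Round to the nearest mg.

1098 mg

f = (1/2)^(20/8) ≈ 0.176777; accumulation ratio R = 1/(1−f) ≈ 1.21474.
Loading dose to hit Cmax,ss on first dose: D_load = D_maint·R ≈ 904 × 1.21474 ≈ 1098.12 mg.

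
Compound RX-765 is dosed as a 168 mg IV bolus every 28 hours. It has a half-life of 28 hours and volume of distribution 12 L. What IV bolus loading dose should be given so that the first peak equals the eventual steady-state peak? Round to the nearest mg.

f = (1/2)^(28/28) ≈ 0.500000; accumulation ratio R = 1/(1−f) ≈ 2.00000.
Loading dose to hit Cmax,ss on first dose: D_load = D_maint·R ≈ 168 × 2.00000 ≈ 336.00 mg.

336 mg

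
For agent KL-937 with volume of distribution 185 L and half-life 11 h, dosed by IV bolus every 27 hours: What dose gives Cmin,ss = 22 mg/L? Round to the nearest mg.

18239 mg

τ/t½ = 27/11 ≈ 2.4545, so f = (1/2)^(27/11) ≈ 0.182435.
Cmin,ss = (D/Vd)·f/(1−f), so D = Cmin,ss·Vd·(1−f)/f.
D = 22 × 185 × (1−f)/f ≈ 22 × 185 × 4.48140 ≈ 18239.30 mg.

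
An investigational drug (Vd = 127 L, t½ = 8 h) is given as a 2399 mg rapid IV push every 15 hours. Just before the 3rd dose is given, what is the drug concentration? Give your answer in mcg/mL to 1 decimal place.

6.6 mcg/mL

f = (1/2)^(τ/t½) = (1/2)^(15/8) ≈ 0.2726.
C₀ = D/Vd = 2399/127 ≈ 18.890 mcg/mL.
Before the 3rd dose, 2 doses have been given. Superposition: Cmin = C₀·(f + f²).
≈ 18.890 × (0.2726 + 0.0743) ≈ 18.890 × 0.3469 ≈ 6.553 mcg/mL.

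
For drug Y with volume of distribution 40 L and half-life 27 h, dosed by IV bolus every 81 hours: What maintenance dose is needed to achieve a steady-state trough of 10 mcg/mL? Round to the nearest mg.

τ/t½ = 81/27 ≈ 3, so f = (1/2)^(81/27) ≈ 0.125000.
Cmin,ss = (D/Vd)·f/(1−f), so D = Cmin,ss·Vd·(1−f)/f.
D = 10 × 40 × (1−f)/f ≈ 10 × 40 × 7.00000 ≈ 2800.00 mg.

2800 mg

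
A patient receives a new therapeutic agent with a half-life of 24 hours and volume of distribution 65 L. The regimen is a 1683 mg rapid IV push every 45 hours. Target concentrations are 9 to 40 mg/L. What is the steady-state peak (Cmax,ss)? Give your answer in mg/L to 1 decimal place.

τ/t½ = 45/24 ≈ 1.875, so fraction remaining f = (1/2)^(45/24) ≈ 0.2726.
Accumulation ratio R = 1/(1 − f) ≈ 1/0.7274 ≈ 1.3748.
Single-dose peak C₀ = D/Vd = 1683/65 ≈ 25.892 mg/L.
Cmax,ss = C₀/(1 − f) ≈ 25.892/0.7274 ≈ 35.595 mg/L.
Peak 35.6 mg/L vs MTC 40 mg/L: below toxic threshold.

35.6 mg/L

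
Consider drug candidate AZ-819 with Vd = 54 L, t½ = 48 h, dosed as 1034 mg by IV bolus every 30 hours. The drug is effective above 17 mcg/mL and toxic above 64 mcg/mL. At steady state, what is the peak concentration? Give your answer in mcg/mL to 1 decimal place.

Over one 30-h interval, 30/48 ≈ 0.625 half-lives elapse, leaving f ≈ 0.6484 of each dose.
At steady state, accumulation factor R = 1/(1 − e^(−kτ)) ≈ 2.8441.
Each bolus raises the concentration by D/Vd = 1034/54 ≈ 19.148 mcg/mL.
Cmax,ss = C₀/(1 − f) ≈ 19.148/0.3516 ≈ 54.460 mcg/mL.
Peak 54.5 mcg/mL vs MTC 64 mcg/mL: below toxic threshold.

54.5 mcg/mL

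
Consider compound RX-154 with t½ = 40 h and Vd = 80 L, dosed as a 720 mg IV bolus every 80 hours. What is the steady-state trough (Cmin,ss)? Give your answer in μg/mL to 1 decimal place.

3.0 μg/mL

τ = 80 h = 2 half-lives, so f = (1/2)^2 = 0.25.
At steady state, R = 1/(1 − 0.25) = 4/3.
Single-dose peak C₀ = D/Vd = 720/80 = 9 μg/mL.
Steady-state peak Cmax,ss = C₀·R = 9 × 4/3 ≈ 12.000 μg/mL.
Steady-state trough Cmin,ss = Cmax,ss·f ≈ 12.000 × 0.25 ≈ 3.000 μg/mL.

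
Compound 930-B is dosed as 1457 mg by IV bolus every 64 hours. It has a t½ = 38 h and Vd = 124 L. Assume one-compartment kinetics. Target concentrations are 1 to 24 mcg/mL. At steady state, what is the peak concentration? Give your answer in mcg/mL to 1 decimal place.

τ/t½ = 64/38 ≈ 1.6842, so fraction remaining f = (1/2)^(64/38) ≈ 0.3112.
Accumulation ratio R = 1/(1 − f) ≈ 1/0.6888 ≈ 1.4518.
Each bolus raises the concentration by D/Vd = 1457/124 ≈ 11.750 mcg/mL.
Steady-state peak Cmax,ss = C₀·R ≈ 11.750 × 1.4518 ≈ 17.059 mcg/mL.
Peak 17.1 mcg/mL vs MTC 24 mcg/mL: below toxic threshold.

17.1 mcg/mL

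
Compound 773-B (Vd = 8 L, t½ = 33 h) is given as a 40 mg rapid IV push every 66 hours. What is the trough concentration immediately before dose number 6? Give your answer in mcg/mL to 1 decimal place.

f = (1/2)^(τ/t½) = (1/2)^(66/33) ≈ 0.2500.
C₀ = D/Vd = 40/8 ≈ 5.000 mcg/mL.
Before the 6th dose, 5 doses have been given. Superposition: Cmin = C₀·(f + f² + … + f^5).
≈ 5.000 × (0.2500 + 0.0625 + 0.0156 + 0.0039 + 0.0010) ≈ 5.000 × 0.3330 ≈ 1.665 mcg/mL.

1.7 mcg/mL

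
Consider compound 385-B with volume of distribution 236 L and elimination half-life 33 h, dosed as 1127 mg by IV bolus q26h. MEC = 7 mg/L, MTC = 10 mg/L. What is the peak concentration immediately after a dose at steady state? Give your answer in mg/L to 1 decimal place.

k = ln2/t½ = ln2/33 ≈ 0.021004 h⁻¹; fraction remaining f = e^(−kτ) = e^(−0.021004×26) ≈ 0.5792.
Accumulation ratio R = 1/(1 − f) ≈ 1/0.4208 ≈ 2.3764.
Each bolus raises the concentration by D/Vd = 1127/236 ≈ 4.775 mg/L.
Cmax,ss = C₀/(1 − f) ≈ 4.775/0.4208 ≈ 11.347 mg/L.
Peak 11.3 mg/L vs MTC 10 mg/L: exceeds toxic threshold.

11.3 mg/L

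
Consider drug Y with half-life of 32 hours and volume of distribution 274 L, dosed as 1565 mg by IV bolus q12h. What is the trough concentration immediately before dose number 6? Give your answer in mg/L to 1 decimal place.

14.0 mg/L

f = (1/2)^(τ/t½) = (1/2)^(12/32) ≈ 0.7711.
C₀ = D/Vd = 1565/274 ≈ 5.712 mg/L.
Before the 6th dose, 5 doses have been given. Superposition: Cmin = C₀·(f + f² + … + f^5).
≈ 5.712 × (0.7711 + 0.5946 + 0.4585 + 0.3535 + 0.2726) ≈ 5.712 × 2.4503 ≈ 13.996 mg/L.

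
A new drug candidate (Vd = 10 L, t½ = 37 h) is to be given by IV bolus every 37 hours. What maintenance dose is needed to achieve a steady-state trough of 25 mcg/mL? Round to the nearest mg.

τ/t½ = 37/37 ≈ 1, so f = (1/2)^(37/37) ≈ 0.500000.
Cmin,ss = (D/Vd)·f/(1−f), so D = Cmin,ss·Vd·(1−f)/f.
D = 25 × 10 × (1−f)/f ≈ 25 × 10 × 1.00000 ≈ 250.00 mg.

250 mg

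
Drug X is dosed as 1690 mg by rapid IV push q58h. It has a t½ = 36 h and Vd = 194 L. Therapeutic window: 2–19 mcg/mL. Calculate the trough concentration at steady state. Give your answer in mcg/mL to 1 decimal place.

k = ln2/t½ = ln2/36 ≈ 0.019254 h⁻¹; fraction remaining f = e^(−kτ) = e^(−0.019254×58) ≈ 0.3273.
Single-dose peak C₀ = D/Vd = 1690/194 ≈ 8.711 mcg/mL.
Steady-state trough Cmin,ss = C₀·f/(1−f) ≈ 8.711 × 0.3273/0.6727 ≈ 4.238 mcg/mL.
Trough 4.2 mcg/mL vs MEC 2 mcg/mL: adequate.

4.2 mcg/mL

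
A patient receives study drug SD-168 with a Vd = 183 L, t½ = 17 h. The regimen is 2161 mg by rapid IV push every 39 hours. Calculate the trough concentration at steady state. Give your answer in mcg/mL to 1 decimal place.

k = ln2/t½ = ln2/17 ≈ 0.040773 h⁻¹; fraction remaining f = e^(−kτ) = e^(−0.040773×39) ≈ 0.2039.
Accumulation ratio R = 1/(1 − f) ≈ 1/0.7961 ≈ 1.2561.
Each bolus raises the concentration by D/Vd = 2161/183 ≈ 11.809 mcg/mL.
Steady-state peak Cmax,ss = C₀·R ≈ 11.809 × 1.2561 ≈ 14.833 mcg/mL.
One interval later, Cmin,ss = Cmax,ss·e^(−kτ) ≈ 14.833 × 0.2039 ≈ 3.024 mcg/mL.

3.0 mcg/mL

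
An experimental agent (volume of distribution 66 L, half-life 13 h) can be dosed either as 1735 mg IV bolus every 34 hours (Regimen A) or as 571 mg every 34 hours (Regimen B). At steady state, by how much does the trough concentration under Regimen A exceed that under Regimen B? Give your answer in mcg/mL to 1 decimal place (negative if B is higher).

3.4 mcg/mL

Regimen A: f = (1/2)^(34/13) ≈ 0.1632; Cmin,ss = (1735/66)·f/(1−f) ≈ 5.127 mcg/mL.
Regimen B: f = (1/2)^(34/13) ≈ 0.1632; Cmin,ss = (571/66)·f/(1−f) ≈ 1.687 mcg/mL.
Difference ≈ 5.127 − 1.687 ≈ 3.440 mcg/mL.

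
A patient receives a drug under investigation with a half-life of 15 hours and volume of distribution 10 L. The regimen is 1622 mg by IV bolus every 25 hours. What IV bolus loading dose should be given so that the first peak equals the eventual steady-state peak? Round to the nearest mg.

2368 mg

f = (1/2)^(25/15) ≈ 0.314980; accumulation ratio R = 1/(1−f) ≈ 1.45981.
Loading dose to hit Cmax,ss on first dose: D_load = D_maint·R ≈ 1622 × 1.45981 ≈ 2367.81 mg.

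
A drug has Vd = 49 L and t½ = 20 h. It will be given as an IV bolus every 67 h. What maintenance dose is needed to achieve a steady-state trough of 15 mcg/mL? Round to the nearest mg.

τ/t½ = 67/20 ≈ 3.35, so f = (1/2)^(67/20) ≈ 0.098073.
Cmin,ss = (D/Vd)·f/(1−f), so D = Cmin,ss·Vd·(1−f)/f.
D = 15 × 49 × (1−f)/f ≈ 15 × 49 × 9.19649 ≈ 6759.42 mg.

6759 mg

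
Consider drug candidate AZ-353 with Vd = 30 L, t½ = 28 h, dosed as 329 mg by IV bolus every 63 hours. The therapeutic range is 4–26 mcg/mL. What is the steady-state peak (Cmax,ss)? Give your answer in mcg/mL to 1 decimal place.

13.9 mcg/mL

Over one 63-h interval, 63/28 ≈ 2.25 half-lives elapse, leaving f ≈ 0.2102 of each dose.
Accumulation ratio R = 1/(1 − f) ≈ 1/0.7898 ≈ 1.2661.
Single-dose peak C₀ = D/Vd = 329/30 ≈ 10.967 mcg/mL.
Cmax,ss = C₀/(1 − f) ≈ 10.967/0.7898 ≈ 13.886 mcg/mL.
Peak 13.9 mcg/mL vs MTC 26 mcg/mL: below toxic threshold.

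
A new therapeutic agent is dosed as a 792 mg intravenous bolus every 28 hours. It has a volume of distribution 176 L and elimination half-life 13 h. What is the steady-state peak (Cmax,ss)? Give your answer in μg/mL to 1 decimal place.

5.8 μg/mL

τ/t½ = 28/13 ≈ 2.1538, so fraction remaining f = (1/2)^(28/13) ≈ 0.2247.
At steady state, accumulation factor R = 1/(1 − e^(−kτ)) ≈ 1.2898.
Each bolus raises the concentration by D/Vd = 792/176 ≈ 4.500 μg/mL.
Steady-state peak Cmax,ss = C₀·R ≈ 4.500 × 1.2898 ≈ 5.804 μg/mL.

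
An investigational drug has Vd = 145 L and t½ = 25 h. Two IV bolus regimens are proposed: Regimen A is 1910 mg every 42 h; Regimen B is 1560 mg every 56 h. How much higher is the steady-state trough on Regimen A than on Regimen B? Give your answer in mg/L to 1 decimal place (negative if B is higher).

3.1 mg/L

Regimen A: f = (1/2)^(42/25) ≈ 0.3121; Cmin,ss = (1910/145)·f/(1−f) ≈ 5.976 mg/L.
Regimen B: f = (1/2)^(56/25) ≈ 0.2117; Cmin,ss = (1560/145)·f/(1−f) ≈ 2.889 mg/L.
Difference ≈ 5.976 − 2.889 ≈ 3.087 mg/L.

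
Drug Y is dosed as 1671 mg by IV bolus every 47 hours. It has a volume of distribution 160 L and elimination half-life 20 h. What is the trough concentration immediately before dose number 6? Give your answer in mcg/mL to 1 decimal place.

f = (1/2)^(τ/t½) = (1/2)^(47/20) ≈ 0.1961.
C₀ = D/Vd = 1671/160 ≈ 10.444 mcg/mL.
Before the 6th dose, 5 doses have been given. Superposition: Cmin = C₀·(f + f² + … + f^5).
≈ 10.444 × (0.1961 + 0.0385 + 0.0075 + 0.0015 + 0.0003) ≈ 10.444 × 0.2439 ≈ 2.547 mcg/mL.

2.5 mcg/mL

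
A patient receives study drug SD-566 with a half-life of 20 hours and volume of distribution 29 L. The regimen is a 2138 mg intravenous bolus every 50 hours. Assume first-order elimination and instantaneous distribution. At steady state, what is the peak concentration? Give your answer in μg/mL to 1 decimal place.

τ/t½ = 50/20 ≈ 2.5, so fraction remaining f = (1/2)^(50/20) ≈ 0.1768.
Accumulation ratio R = 1/(1 − f) ≈ 1/0.8232 ≈ 1.2148.
Each bolus raises the concentration by D/Vd = 2138/29 ≈ 73.724 μg/mL.
Steady-state peak Cmax,ss = C₀·R ≈ 73.724 × 1.2148 ≈ 89.560 μg/mL.

89.6 μg/mL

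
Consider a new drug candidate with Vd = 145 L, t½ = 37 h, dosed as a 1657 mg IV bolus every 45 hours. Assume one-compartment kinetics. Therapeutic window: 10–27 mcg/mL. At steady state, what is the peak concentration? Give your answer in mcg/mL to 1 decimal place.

20.1 mcg/mL

k = ln2/t½ = ln2/37 ≈ 0.018734 h⁻¹; fraction remaining f = e^(−kτ) = e^(−0.018734×45) ≈ 0.4304.
Accumulation ratio R = 1/(1 − f) ≈ 1/0.5696 ≈ 1.7556.
Single-dose peak C₀ = D/Vd = 1657/145 ≈ 11.428 mcg/mL.
Steady-state peak Cmax,ss = C₀·R ≈ 11.428 × 1.7556 ≈ 20.063 mcg/mL.
Peak 20.1 mcg/mL vs MTC 27 mcg/mL: below toxic threshold.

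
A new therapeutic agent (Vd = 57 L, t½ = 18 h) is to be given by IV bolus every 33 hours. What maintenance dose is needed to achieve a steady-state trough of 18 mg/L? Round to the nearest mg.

τ/t½ = 33/18 ≈ 1.8333, so f = (1/2)^(33/18) ≈ 0.280616.
Cmin,ss = (D/Vd)·f/(1−f), so D = Cmin,ss·Vd·(1−f)/f.
D = 18 × 57 × (1−f)/f ≈ 18 × 57 × 2.56359 ≈ 2630.24 mg.

2630 mg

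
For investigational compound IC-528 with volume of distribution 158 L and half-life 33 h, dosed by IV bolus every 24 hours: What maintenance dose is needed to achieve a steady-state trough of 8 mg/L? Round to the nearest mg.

829 mg

τ/t½ = 24/33 ≈ 0.72727, so f = (1/2)^(24/33) ≈ 0.604045.
Cmin,ss = (D/Vd)·f/(1−f), so D = Cmin,ss·Vd·(1−f)/f.
D = 8 × 158 × (1−f)/f ≈ 8 × 158 × 0.65551 ≈ 828.56 mg.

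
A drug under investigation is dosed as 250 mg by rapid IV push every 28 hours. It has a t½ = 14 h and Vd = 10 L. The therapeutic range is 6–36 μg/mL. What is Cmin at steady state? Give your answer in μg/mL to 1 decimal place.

8.3 μg/mL

τ = 28 h = 2 half-lives, so f = (1/2)^2 = 0.25.
At steady state, R = 1/(1 − 0.25) = 4/3.
Single-dose peak C₀ = D/Vd = 250/10 = 25 μg/mL.
Steady-state peak Cmax,ss = C₀·R = 25 × 4/3 ≈ 33.333 μg/mL.
Steady-state trough Cmin,ss = Cmax,ss·f ≈ 33.333 × 0.25 ≈ 8.333 μg/mL.
Trough 8.3 μg/mL vs MEC 6 μg/mL: adequate.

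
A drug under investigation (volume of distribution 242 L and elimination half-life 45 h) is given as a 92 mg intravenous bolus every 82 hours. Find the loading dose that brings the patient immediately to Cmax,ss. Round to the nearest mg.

f = (1/2)^(82/45) ≈ 0.282785; accumulation ratio R = 1/(1−f) ≈ 1.39428.
Loading dose to hit Cmax,ss on first dose: D_load = D_maint·R ≈ 92 × 1.39428 ≈ 128.27 mg.

128 mg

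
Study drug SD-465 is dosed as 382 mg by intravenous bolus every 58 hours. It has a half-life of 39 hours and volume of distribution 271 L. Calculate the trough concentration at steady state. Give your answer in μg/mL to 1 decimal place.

0.8 μg/mL

k = ln2/t½ = ln2/39 ≈ 0.017773 h⁻¹; fraction remaining f = e^(−kτ) = e^(−0.017773×58) ≈ 0.3567.
Single-dose peak C₀ = D/Vd = 382/271 ≈ 1.410 μg/mL.
Steady-state trough Cmin,ss = C₀·f/(1−f) ≈ 1.410 × 0.3567/0.6433 ≈ 0.782 μg/mL.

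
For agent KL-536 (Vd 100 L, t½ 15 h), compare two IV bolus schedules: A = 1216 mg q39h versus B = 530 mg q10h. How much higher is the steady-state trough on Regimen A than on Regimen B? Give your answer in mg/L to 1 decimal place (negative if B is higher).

Regimen A: f = (1/2)^(39/15) ≈ 0.1649; Cmin,ss = (1216/100)·f/(1−f) ≈ 2.401 mg/L.
Regimen B: f = (1/2)^(10/15) ≈ 0.6300; Cmin,ss = (530/100)·f/(1−f) ≈ 9.024 mg/L.
Difference ≈ 2.401 − 9.024 ≈ -6.623 mg/L.

-6.6 mg/L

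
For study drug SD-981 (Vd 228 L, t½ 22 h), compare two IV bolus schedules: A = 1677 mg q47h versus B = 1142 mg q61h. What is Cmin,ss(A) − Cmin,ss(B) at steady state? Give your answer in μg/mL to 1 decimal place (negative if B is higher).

1.3 μg/mL

Regimen A: f = (1/2)^(47/22) ≈ 0.2275; Cmin,ss = (1677/228)·f/(1−f) ≈ 2.166 μg/mL.
Regimen B: f = (1/2)^(61/22) ≈ 0.1463; Cmin,ss = (1142/228)·f/(1−f) ≈ 0.858 μg/mL.
Difference ≈ 2.166 − 0.858 ≈ 1.308 μg/mL.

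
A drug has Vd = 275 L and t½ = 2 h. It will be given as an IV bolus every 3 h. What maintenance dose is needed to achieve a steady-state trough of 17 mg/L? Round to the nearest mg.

8548 mg

τ/t½ = 3/2 ≈ 1.5, so f = (1/2)^(3/2) ≈ 0.353553.
Cmin,ss = (D/Vd)·f/(1−f), so D = Cmin,ss·Vd·(1−f)/f.
D = 17 × 275 × (1−f)/f ≈ 17 × 275 × 1.82843 ≈ 8547.91 mg.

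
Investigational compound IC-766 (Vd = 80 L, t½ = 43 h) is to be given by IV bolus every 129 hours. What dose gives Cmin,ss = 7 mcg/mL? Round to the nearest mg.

3920 mg

τ/t½ = 129/43 ≈ 3, so f = (1/2)^(129/43) ≈ 0.125000.
Cmin,ss = (D/Vd)·f/(1−f), so D = Cmin,ss·Vd·(1−f)/f.
D = 7 × 80 × (1−f)/f ≈ 7 × 80 × 7.00000 ≈ 3920.00 mg.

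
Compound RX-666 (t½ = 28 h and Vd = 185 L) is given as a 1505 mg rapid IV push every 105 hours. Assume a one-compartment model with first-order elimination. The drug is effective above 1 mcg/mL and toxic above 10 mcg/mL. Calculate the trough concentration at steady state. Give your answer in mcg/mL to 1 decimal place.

0.7 mcg/mL

k = ln2/t½ = ln2/28 ≈ 0.024755 h⁻¹; fraction remaining f = e^(−kτ) = e^(−0.024755×105) ≈ 0.0743.
Accumulation ratio R = 1/(1 − f) ≈ 1/0.9257 ≈ 1.0803.
Each bolus raises the concentration by D/Vd = 1505/185 ≈ 8.135 mcg/mL.
Cmax,ss = C₀/(1 − f) ≈ 8.135/0.9257 ≈ 8.788 mcg/mL.
One interval later, Cmin,ss = Cmax,ss·e^(−kτ) ≈ 8.788 × 0.0743 ≈ 0.653 mcg/mL.
Trough 0.7 mcg/mL vs MEC 1 mcg/mL: subtherapeutic.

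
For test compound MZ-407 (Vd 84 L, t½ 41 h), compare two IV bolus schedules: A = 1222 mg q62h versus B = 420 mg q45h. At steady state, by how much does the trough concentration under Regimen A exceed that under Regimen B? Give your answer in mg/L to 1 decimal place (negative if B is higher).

Regimen A: f = (1/2)^(62/41) ≈ 0.3506; Cmin,ss = (1222/84)·f/(1−f) ≈ 7.854 mg/L.
Regimen B: f = (1/2)^(45/41) ≈ 0.4673; Cmin,ss = (420/84)·f/(1−f) ≈ 4.386 mg/L.
Difference ≈ 7.854 − 4.386 ≈ 3.468 mg/L.

3.5 mg/L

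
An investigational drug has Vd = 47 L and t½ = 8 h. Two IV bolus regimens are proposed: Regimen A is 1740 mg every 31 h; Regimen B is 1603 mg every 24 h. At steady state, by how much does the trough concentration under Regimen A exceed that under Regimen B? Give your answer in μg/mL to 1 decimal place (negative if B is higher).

Regimen A: f = (1/2)^(31/8) ≈ 0.0682; Cmin,ss = (1740/47)·f/(1−f) ≈ 2.710 μg/mL.
Regimen B: f = (1/2)^(24/8) ≈ 0.1250; Cmin,ss = (1603/47)·f/(1−f) ≈ 4.872 μg/mL.
Difference ≈ 2.710 − 4.872 ≈ -2.162 μg/mL.

-2.2 μg/mL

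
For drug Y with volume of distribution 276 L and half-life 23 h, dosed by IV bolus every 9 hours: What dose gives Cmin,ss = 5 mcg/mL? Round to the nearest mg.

τ/t½ = 9/23 ≈ 0.3913, so f = (1/2)^(9/23) ≈ 0.762440.
Cmin,ss = (D/Vd)·f/(1−f), so D = Cmin,ss·Vd·(1−f)/f.
D = 5 × 276 × (1−f)/f ≈ 5 × 276 × 0.31158 ≈ 429.98 mg.

430 mg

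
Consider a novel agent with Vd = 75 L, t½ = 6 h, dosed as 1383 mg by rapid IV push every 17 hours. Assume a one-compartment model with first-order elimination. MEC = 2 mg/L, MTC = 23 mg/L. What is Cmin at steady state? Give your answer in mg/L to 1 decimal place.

3.0 mg/L

k = ln2/t½ = ln2/6 ≈ 0.115525 h⁻¹; fraction remaining f = e^(−kτ) = e^(−0.115525×17) ≈ 0.1403.
Accumulation ratio R = 1/(1 − f) ≈ 1/0.8597 ≈ 1.1632.
Single-dose peak C₀ = D/Vd = 1383/75 ≈ 18.440 mg/L.
Cmax,ss = C₀/(1 − f) ≈ 18.440/0.8597 ≈ 21.449 mg/L.
One interval later, Cmin,ss = Cmax,ss·e^(−kτ) ≈ 21.449 × 0.1403 ≈ 3.009 mg/L.
Trough 3.0 mg/L vs MEC 2 mg/L: adequate.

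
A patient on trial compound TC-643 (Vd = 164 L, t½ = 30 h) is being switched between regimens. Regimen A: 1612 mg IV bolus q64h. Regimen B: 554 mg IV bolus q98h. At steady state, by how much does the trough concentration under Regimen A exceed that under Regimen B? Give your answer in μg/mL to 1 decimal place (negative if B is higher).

Regimen A: f = (1/2)^(64/30) ≈ 0.2279; Cmin,ss = (1612/164)·f/(1−f) ≈ 2.901 μg/mL.
Regimen B: f = (1/2)^(98/30) ≈ 0.1039; Cmin,ss = (554/164)·f/(1−f) ≈ 0.392 μg/mL.
Difference ≈ 2.901 − 0.392 ≈ 2.509 μg/mL.

2.5 μg/mL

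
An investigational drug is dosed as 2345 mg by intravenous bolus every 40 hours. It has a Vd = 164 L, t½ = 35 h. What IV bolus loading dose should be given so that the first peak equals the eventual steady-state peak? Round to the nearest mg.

4286 mg

f = (1/2)^(40/35) ≈ 0.452862; accumulation ratio R = 1/(1−f) ≈ 1.82769.
Loading dose to hit Cmax,ss on first dose: D_load = D_maint·R ≈ 2345 × 1.82769 ≈ 4285.93 mg.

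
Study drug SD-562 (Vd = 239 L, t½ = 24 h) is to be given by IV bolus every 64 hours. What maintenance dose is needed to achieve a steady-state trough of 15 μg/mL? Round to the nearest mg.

τ/t½ = 64/24 ≈ 2.6667, so f = (1/2)^(64/24) ≈ 0.157490.
Cmin,ss = (D/Vd)·f/(1−f), so D = Cmin,ss·Vd·(1−f)/f.
D = 15 × 239 × (1−f)/f ≈ 15 × 239 × 5.34961 ≈ 19178.35 mg.

19178 mg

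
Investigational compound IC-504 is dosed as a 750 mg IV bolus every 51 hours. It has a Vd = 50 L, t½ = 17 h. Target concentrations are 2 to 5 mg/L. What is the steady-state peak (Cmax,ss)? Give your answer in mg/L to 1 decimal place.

τ = 51 h = 3 half-lives, so f = (1/2)^3 = 0.125.
Accumulation ratio R = 1/(1 − f) = 1/0.875 = 8/7.
Single-dose peak C₀ = D/Vd = 750/50 = 15 mg/L.
Steady-state peak Cmax,ss = C₀·R = 15 × 8/7 ≈ 17.143 mg/L.
Peak 17.1 mg/L vs MTC 5 mg/L: exceeds toxic threshold.

17.1 mg/L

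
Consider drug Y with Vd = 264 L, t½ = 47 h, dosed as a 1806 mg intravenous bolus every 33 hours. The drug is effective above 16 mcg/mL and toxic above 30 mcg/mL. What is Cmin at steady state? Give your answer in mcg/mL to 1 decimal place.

10.9 mcg/mL

Over one 33-h interval, 33/47 ≈ 0.70213 half-lives elapse, leaving f ≈ 0.6147 of each dose.
At steady state, accumulation factor R = 1/(1 − e^(−kτ)) ≈ 2.5954.
Each bolus raises the concentration by D/Vd = 1806/264 ≈ 6.841 mcg/mL.
Steady-state peak Cmax,ss = C₀·R ≈ 6.841 × 2.5954 ≈ 17.755 mcg/mL.
Steady-state trough Cmin,ss = Cmax,ss·f ≈ 17.755 × 0.6147 ≈ 10.914 mcg/mL.
Trough 10.9 mcg/mL vs MEC 16 mcg/mL: subtherapeutic.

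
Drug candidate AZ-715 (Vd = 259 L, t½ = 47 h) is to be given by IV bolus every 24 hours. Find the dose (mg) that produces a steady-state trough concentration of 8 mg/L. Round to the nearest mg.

880 mg

τ/t½ = 24/47 ≈ 0.51064, so f = (1/2)^(24/47) ≈ 0.701912.
Cmin,ss = (D/Vd)·f/(1−f), so D = Cmin,ss·Vd·(1−f)/f.
D = 8 × 259 × (1−f)/f ≈ 8 × 259 × 0.42468 ≈ 879.94 mg.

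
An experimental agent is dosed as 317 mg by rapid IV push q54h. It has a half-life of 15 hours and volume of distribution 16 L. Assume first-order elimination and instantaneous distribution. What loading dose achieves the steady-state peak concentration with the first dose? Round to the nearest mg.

f = (1/2)^(54/15) ≈ 0.082469; accumulation ratio R = 1/(1−f) ≈ 1.08988.
Loading dose to hit Cmax,ss on first dose: D_load = D_maint·R ≈ 317 × 1.08988 ≈ 345.49 mg.

345 mg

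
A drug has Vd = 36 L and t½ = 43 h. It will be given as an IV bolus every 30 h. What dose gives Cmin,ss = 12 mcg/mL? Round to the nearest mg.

269 mg

τ/t½ = 30/43 ≈ 0.69767, so f = (1/2)^(30/43) ≈ 0.616565.
Cmin,ss = (D/Vd)·f/(1−f), so D = Cmin,ss·Vd·(1−f)/f.
D = 12 × 36 × (1−f)/f ≈ 12 × 36 × 0.62189 ≈ 268.66 mg.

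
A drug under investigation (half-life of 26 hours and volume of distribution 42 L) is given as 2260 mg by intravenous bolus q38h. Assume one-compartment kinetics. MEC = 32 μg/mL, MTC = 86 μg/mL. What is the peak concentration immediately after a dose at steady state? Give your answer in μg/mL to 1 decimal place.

k = ln2/t½ = ln2/26 ≈ 0.026660 h⁻¹; fraction remaining f = e^(−kτ) = e^(−0.026660×38) ≈ 0.3631.
At steady state, accumulation factor R = 1/(1 − e^(−kτ)) ≈ 1.5701.
Single-dose peak C₀ = D/Vd = 2260/42 ≈ 53.810 μg/mL.
Steady-state peak Cmax,ss = C₀·R ≈ 53.810 × 1.5701 ≈ 84.487 μg/mL.
Peak 84.5 μg/mL vs MTC 86 μg/mL: below toxic threshold.

84.5 μg/mL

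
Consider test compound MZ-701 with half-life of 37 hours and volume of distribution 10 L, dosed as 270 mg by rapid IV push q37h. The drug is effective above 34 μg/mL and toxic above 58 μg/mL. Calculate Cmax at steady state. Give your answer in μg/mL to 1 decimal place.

The dosing interval is 1 half-life, so f = 2^(−1) = 0.5.
Accumulation ratio R = 1/(1 − f) = 1/0.5 = 2/1.
Single-dose peak C₀ = D/Vd = 270/10 = 27 μg/mL.
Steady-state peak Cmax,ss = C₀·R = 27 × 2/1 ≈ 54.000 μg/mL.
Peak 54.0 μg/mL vs MTC 58 μg/mL: below toxic threshold.

54.0 μg/mL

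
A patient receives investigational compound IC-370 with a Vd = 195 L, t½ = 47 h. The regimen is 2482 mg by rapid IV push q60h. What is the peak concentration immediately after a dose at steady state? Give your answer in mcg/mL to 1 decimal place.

τ/t½ = 60/47 ≈ 1.2766, so fraction remaining f = (1/2)^(60/47) ≈ 0.4128.
Accumulation ratio R = 1/(1 − f) ≈ 1/0.5872 ≈ 1.7030.
Each bolus raises the concentration by D/Vd = 2482/195 ≈ 12.728 mcg/mL.
Cmax,ss = C₀/(1 − f) ≈ 12.728/0.5872 ≈ 21.676 mcg/mL.

21.7 mcg/mL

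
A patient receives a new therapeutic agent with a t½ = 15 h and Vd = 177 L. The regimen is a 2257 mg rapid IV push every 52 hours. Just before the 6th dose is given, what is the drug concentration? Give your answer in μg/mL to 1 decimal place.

f = (1/2)^(τ/t½) = (1/2)^(52/15) ≈ 0.0905.
C₀ = D/Vd = 2257/177 ≈ 12.751 μg/mL.
Before the 6th dose, 5 doses have been given. Superposition: Cmin = C₀·(f + f² + … + f^5).
≈ 12.751 × (0.0905 + 0.0082 + 0.0007 + 0.0001 + 0.0000) ≈ 12.751 × 0.0995 ≈ 1.269 μg/mL.

1.3 μg/mL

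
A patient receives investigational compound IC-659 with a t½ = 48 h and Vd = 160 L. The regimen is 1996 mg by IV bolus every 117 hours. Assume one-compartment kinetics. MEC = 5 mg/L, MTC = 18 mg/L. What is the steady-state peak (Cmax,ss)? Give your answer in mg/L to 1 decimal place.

15.3 mg/L

Over one 117-h interval, 117/48 ≈ 2.4375 half-lives elapse, leaving f ≈ 0.1846 of each dose.
Accumulation ratio R = 1/(1 − f) ≈ 1/0.8154 ≈ 1.2264.
Each bolus raises the concentration by D/Vd = 1996/160 ≈ 12.475 mg/L.
Cmax,ss = C₀/(1 − f) ≈ 12.475/0.8154 ≈ 15.299 mg/L.
Peak 15.3 mg/L vs MTC 18 mg/L: below toxic threshold.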